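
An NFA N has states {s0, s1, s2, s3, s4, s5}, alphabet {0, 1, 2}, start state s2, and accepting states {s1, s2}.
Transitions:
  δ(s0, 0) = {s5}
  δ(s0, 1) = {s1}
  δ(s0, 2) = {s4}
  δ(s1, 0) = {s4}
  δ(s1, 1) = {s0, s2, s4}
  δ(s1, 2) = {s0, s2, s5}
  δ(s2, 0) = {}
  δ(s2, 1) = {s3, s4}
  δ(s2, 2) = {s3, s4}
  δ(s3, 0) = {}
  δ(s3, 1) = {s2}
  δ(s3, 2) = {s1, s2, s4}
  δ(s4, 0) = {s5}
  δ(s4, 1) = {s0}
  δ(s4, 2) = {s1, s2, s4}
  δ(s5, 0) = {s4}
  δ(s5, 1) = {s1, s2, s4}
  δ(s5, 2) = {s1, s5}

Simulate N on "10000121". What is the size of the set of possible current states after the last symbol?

1

Start: {s2}
read 1: {s3, s4}
read 0: {s5}
read 0: {s4}
read 0: {s5}
read 0: {s4}
read 1: {s0}
read 2: {s4}
read 1: {s0}
Final reachable set {s0} has 1 state.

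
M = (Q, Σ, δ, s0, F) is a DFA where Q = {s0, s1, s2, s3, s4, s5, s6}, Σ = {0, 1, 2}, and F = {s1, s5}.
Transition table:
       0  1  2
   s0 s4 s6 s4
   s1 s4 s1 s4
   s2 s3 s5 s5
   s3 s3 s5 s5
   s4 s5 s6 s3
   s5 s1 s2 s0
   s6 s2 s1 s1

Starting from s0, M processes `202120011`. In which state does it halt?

s5

s0 --2--> s4
s4 --0--> s5
s5 --2--> s0
s0 --1--> s6
s6 --2--> s1
s1 --0--> s4
s4 --0--> s5
s5 --1--> s2
s2 --1--> s5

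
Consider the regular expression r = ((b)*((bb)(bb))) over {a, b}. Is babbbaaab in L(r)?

no

No split of babbbaaab into u·v has (b)* matching u and ((bb)(bb)) matching v.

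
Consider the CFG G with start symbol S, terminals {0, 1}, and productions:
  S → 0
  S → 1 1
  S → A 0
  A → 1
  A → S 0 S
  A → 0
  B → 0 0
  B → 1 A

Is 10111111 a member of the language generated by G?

no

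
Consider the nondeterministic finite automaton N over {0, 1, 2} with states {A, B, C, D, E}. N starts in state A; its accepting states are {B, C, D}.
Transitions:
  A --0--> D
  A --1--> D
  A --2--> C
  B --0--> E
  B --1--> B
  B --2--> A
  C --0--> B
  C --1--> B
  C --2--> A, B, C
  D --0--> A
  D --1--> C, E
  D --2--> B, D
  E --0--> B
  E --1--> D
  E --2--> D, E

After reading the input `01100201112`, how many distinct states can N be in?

Start: {A}
read 0: {D}
read 1: {C, E}
read 1: {B, D}
read 0: {A, E}
read 0: {B, D}
read 2: {A, B, D}
read 0: {A, D, E}
read 1: {C, D, E}
read 1: {B, C, D, E}
read 1: {B, C, D, E}
read 2: {A, B, C, D, E}
Final reachable set {A, B, C, D, E} has 5 states.

5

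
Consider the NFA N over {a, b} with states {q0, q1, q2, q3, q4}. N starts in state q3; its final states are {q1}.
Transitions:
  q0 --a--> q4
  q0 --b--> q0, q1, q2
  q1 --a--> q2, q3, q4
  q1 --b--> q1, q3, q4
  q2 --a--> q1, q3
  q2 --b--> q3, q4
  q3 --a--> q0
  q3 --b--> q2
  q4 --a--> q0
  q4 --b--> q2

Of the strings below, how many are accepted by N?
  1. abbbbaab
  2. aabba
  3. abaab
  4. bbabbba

abbbbaab: accepted
aabba: rejected
abaab: accepted
bbabbba: accepted

3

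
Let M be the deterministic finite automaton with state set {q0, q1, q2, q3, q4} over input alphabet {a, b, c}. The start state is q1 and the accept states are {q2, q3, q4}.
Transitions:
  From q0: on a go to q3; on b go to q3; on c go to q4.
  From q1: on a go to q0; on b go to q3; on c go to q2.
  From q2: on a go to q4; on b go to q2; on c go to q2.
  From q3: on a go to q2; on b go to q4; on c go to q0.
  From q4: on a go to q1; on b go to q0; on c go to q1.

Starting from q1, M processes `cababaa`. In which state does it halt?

q1 --c--> q2
q2 --a--> q4
q4 --b--> q0
q0 --a--> q3
q3 --b--> q4
q4 --a--> q1
q1 --a--> q0

q0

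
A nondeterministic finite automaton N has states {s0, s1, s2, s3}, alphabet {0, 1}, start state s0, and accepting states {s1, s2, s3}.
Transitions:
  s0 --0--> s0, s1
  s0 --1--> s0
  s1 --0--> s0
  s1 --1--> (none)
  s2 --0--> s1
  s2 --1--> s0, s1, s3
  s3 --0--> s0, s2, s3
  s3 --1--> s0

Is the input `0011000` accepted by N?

accepted

Start: {s0}
read 0: {s0, s1}
read 0: {s0, s1}
read 1: {s0}
read 1: {s0}
read 0: {s0, s1}
read 0: {s0, s1}
read 0: {s0, s1}
Reachable ∩ accepting = {s1} — nonempty.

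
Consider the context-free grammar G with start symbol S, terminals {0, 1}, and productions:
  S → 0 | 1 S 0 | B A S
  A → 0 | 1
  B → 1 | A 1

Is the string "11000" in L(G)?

yes

S ⇒ 1S0 ⇒ 11S00 ⇒ 11000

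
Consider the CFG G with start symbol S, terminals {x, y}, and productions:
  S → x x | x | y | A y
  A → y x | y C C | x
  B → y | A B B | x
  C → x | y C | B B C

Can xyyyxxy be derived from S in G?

no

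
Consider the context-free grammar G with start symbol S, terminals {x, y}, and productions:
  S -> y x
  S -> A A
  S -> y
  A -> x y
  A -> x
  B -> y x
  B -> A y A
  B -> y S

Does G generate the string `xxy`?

yes

S ⇒ AA ⇒ xA ⇒ xxy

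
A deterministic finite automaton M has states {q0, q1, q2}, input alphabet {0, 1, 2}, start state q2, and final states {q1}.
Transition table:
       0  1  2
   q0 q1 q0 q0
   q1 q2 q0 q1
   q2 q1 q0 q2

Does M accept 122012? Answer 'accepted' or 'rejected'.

rejected

q2 --1--> q0
q0 --2--> q0
q0 --2--> q0
q0 --0--> q1
q1 --1--> q0
q0 --2--> q0
End in state q0, which is not an accepting state.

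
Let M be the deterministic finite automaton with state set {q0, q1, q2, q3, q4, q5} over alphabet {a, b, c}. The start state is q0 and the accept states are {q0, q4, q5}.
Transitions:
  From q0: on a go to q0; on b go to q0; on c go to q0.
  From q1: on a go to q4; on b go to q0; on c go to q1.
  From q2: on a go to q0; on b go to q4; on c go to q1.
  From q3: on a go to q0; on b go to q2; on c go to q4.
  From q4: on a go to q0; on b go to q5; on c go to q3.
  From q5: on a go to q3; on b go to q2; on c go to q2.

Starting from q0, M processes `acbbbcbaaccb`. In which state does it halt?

q0

q0 --a--> q0
q0 --c--> q0
q0 --b--> q0
q0 --b--> q0
q0 --b--> q0
q0 --c--> q0
q0 --b--> q0
q0 --a--> q0
q0 --a--> q0
q0 --c--> q0
q0 --c--> q0
q0 --b--> q0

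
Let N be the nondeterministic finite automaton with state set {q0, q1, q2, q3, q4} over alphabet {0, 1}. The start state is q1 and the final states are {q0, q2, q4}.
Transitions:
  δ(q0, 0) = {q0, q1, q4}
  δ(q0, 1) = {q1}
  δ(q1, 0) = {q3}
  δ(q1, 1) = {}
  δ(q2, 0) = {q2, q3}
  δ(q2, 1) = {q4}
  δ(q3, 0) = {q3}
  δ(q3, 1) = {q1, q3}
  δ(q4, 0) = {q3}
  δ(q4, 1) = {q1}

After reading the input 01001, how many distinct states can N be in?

2

Start: {q1}
read 0: {q3}
read 1: {q1, q3}
read 0: {q3}
read 0: {q3}
read 1: {q1, q3}
Final reachable set {q1, q3} has 2 states.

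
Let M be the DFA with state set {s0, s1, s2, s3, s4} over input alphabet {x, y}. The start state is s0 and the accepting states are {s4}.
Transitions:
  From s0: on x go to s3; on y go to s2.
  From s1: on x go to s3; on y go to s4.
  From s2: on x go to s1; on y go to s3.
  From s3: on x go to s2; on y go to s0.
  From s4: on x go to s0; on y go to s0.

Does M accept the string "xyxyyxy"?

accepted

s0 --x--> s3
s3 --y--> s0
s0 --x--> s3
s3 --y--> s0
s0 --y--> s2
s2 --x--> s1
s1 --y--> s4
End in state s4, which is an accepting state.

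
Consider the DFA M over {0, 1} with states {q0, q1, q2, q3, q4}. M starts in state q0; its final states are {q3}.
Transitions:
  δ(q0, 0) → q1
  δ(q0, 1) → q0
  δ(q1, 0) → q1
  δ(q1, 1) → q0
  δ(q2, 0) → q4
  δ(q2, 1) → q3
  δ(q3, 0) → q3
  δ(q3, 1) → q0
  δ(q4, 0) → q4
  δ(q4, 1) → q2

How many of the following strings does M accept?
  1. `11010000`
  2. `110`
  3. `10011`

0

`11010000`: rejected
`110`: rejected
`10011`: rejected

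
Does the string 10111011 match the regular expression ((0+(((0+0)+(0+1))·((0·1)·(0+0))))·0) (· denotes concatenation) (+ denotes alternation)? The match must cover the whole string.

no

No split of 10111011 into u·v has (0+(((0+0)+(0+1))·((0·1)·(0+0)))) matching u and 0 matching v.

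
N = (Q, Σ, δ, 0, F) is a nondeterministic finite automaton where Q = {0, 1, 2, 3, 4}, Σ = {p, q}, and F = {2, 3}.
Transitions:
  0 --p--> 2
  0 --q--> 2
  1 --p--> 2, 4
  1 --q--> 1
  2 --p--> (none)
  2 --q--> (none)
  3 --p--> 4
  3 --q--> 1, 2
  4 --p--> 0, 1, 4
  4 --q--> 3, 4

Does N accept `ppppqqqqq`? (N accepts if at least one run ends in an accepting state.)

rejected

Start: {0}
read p: {2}
read p: {}
The reachable set is empty and stays empty for the remaining 7 symbols.
Reachable ∩ accepting = {} — empty.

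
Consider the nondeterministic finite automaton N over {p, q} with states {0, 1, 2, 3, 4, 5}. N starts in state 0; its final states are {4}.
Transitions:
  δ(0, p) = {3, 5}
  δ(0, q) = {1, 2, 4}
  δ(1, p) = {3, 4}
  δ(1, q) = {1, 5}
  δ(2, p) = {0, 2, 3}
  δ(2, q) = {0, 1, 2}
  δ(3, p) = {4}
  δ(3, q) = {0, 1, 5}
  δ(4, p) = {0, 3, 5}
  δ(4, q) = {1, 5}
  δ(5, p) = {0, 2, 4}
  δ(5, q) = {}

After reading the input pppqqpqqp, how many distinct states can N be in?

5

Start: {0}
read p: {3, 5}
read p: {0, 2, 4}
read p: {0, 2, 3, 5}
read q: {0, 1, 2, 4, 5}
read q: {0, 1, 2, 4, 5}
read p: {0, 2, 3, 4, 5}
read q: {0, 1, 2, 4, 5}
read q: {0, 1, 2, 4, 5}
read p: {0, 2, 3, 4, 5}
Final reachable set {0, 2, 3, 4, 5} has 5 states.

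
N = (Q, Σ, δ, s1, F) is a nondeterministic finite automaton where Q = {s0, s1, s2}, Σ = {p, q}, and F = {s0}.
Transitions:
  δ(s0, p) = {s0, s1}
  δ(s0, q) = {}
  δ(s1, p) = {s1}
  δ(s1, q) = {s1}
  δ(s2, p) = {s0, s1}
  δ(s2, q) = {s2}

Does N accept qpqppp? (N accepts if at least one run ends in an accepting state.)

Start: {s1}
read q: {s1}
read p: {s1}
read q: {s1}
read p: {s1}
read p: {s1}
read p: {s1}
Reachable ∩ accepting = {} — empty.

rejected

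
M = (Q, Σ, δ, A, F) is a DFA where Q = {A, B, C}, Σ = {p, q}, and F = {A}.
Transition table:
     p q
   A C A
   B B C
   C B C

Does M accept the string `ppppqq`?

A --p--> C
C --p--> B
B --p--> B
B --p--> B
B --q--> C
C --q--> C
End in state C, which is not an accepting state.

rejected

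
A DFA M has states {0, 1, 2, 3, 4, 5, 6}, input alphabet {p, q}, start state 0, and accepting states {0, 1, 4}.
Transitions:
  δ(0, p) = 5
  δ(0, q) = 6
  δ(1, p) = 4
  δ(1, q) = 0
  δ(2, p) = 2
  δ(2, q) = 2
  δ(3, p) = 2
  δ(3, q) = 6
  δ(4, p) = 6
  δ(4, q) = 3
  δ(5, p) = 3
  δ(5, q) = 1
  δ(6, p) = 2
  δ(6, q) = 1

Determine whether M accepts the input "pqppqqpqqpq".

0 --p--> 5
5 --q--> 1
1 --p--> 4
4 --p--> 6
6 --q--> 1
1 --q--> 0
0 --p--> 5
5 --q--> 1
1 --q--> 0
0 --p--> 5
5 --q--> 1
End in state 1, which is an accepting state.

accepted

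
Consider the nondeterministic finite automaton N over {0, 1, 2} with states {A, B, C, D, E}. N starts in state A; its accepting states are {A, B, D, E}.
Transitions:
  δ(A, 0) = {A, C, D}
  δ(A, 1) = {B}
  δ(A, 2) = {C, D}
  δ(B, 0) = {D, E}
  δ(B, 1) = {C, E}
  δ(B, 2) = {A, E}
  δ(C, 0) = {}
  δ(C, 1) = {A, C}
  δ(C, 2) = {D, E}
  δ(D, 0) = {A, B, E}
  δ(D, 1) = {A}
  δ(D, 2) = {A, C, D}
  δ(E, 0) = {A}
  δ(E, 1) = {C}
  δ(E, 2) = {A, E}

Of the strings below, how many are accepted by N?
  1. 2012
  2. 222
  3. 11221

3

2012: accepted
222: accepted
11221: accepted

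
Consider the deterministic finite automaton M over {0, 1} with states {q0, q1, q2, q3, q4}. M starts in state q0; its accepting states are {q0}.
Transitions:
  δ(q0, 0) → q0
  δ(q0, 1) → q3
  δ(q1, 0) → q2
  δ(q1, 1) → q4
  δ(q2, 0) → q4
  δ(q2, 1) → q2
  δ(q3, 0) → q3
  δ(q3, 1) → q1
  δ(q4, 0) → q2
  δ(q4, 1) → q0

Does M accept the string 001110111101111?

rejected

q0 --0--> q0
q0 --0--> q0
q0 --1--> q3
q3 --1--> q1
q1 --1--> q4
q4 --0--> q2
q2 --1--> q2
q2 --1--> q2
q2 --1--> q2
q2 --1--> q2
q2 --0--> q4
q4 --1--> q0
q0 --1--> q3
q3 --1--> q1
q1 --1--> q4
End in state q4, which is not an accepting state.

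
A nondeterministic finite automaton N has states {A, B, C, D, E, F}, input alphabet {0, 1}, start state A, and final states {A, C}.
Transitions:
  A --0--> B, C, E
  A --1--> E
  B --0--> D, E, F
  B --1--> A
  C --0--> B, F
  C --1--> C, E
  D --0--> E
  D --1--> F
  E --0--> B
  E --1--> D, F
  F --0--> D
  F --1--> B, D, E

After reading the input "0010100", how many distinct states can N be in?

4

Start: {A}
read 0: {B, C, E}
read 0: {B, D, E, F}
read 1: {A, B, D, E, F}
read 0: {B, C, D, E, F}
read 1: {A, B, C, D, E, F}
read 0: {B, C, D, E, F}
read 0: {B, D, E, F}
Final reachable set {B, D, E, F} has 4 states.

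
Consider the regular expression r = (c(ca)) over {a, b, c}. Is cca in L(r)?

yes

Split as c·ca: c matches c and (ca) matches ca.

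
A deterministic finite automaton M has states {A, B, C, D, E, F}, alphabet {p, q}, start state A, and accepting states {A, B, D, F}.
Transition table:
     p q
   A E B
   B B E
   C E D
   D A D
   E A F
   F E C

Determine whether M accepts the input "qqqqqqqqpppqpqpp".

A --q--> B
B --q--> E
E --q--> F
F --q--> C
C --q--> D
D --q--> D
D --q--> D
D --q--> D
D --p--> A
A --p--> E
E --p--> A
A --q--> B
B --p--> B
B --q--> E
E --p--> A
A --p--> E
End in state E, which is not an accepting state.

rejected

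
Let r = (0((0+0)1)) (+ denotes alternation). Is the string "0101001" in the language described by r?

No split of 0101001 into u·v has 0 matching u and ((0+0)1) matching v.

no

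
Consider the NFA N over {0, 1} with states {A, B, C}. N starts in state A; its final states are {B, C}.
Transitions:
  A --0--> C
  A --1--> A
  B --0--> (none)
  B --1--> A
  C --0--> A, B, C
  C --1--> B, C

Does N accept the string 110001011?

accepted

Start: {A}
read 1: {A}
read 1: {A}
read 0: {C}
read 0: {A, B, C}
read 0: {A, B, C}
read 1: {A, B, C}
read 0: {A, B, C}
read 1: {A, B, C}
read 1: {A, B, C}
Reachable ∩ accepting = {B, C} — nonempty.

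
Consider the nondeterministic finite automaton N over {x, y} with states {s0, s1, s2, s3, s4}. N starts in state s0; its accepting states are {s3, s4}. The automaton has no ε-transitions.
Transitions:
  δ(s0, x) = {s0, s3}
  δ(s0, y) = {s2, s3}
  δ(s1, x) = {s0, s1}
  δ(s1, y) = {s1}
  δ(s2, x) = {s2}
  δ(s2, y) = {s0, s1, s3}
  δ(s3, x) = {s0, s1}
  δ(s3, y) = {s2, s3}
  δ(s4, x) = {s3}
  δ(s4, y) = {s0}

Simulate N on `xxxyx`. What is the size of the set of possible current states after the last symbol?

3

Start: {s0}
read x: {s0, s3}
read x: {s0, s1, s3}
read x: {s0, s1, s3}
read y: {s1, s2, s3}
read x: {s0, s1, s2}
Final reachable set {s0, s1, s2} has 3 states.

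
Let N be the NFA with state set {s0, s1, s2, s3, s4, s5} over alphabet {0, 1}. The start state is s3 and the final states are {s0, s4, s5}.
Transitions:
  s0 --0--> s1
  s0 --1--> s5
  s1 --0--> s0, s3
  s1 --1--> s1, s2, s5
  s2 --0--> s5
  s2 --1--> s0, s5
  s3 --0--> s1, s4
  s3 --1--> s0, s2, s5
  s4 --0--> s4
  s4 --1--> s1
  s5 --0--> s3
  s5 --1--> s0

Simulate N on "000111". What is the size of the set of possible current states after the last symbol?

4

Start: {s3}
read 0: {s1, s4}
read 0: {s0, s3, s4}
read 0: {s1, s4}
read 1: {s1, s2, s5}
read 1: {s0, s1, s2, s5}
read 1: {s0, s1, s2, s5}
Final reachable set {s0, s1, s2, s5} has 4 states.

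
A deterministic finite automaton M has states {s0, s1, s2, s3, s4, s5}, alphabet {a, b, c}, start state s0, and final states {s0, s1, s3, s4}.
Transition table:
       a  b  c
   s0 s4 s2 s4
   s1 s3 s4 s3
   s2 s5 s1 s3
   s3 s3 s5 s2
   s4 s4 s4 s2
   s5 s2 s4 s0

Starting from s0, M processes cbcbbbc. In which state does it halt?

s2

s0 --c--> s4
s4 --b--> s4
s4 --c--> s2
s2 --b--> s1
s1 --b--> s4
s4 --b--> s4
s4 --c--> s2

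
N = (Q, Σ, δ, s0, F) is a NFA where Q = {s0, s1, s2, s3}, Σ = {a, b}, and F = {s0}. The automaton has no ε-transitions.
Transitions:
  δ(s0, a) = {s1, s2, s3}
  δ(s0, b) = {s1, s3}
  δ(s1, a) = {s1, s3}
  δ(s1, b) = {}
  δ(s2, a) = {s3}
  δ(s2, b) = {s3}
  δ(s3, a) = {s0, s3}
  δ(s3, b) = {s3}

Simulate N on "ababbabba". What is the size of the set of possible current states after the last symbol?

Start: {s0}
read a: {s1, s2, s3}
read b: {s3}
read a: {s0, s3}
read b: {s1, s3}
read b: {s3}
read a: {s0, s3}
read b: {s1, s3}
read b: {s3}
read a: {s0, s3}
Final reachable set {s0, s3} has 2 states.

2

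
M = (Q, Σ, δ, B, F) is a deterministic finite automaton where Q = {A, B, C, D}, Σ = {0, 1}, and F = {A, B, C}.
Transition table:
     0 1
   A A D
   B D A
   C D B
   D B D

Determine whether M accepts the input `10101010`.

accepted

B --1--> A
A --0--> A
A --1--> D
D --0--> B
B --1--> A
A --0--> A
A --1--> D
D --0--> B
End in state B, which is an accepting state.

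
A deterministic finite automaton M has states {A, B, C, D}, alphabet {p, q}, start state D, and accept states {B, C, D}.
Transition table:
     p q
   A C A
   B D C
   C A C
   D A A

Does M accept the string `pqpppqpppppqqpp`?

D --p--> A
A --q--> A
A --p--> C
C --p--> A
A --p--> C
C --q--> C
C --p--> A
A --p--> C
C --p--> A
A --p--> C
C --p--> A
A --q--> A
A --q--> A
A --p--> C
C --p--> A
End in state A, which is not an accepting state.

rejected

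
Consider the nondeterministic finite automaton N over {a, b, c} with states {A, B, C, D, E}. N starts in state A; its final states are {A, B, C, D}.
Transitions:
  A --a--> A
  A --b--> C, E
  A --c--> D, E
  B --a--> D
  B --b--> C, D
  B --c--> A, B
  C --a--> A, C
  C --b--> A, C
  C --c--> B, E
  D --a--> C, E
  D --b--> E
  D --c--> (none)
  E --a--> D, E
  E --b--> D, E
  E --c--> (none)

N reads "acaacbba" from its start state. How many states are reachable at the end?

Start: {A}
read a: {A}
read c: {D, E}
read a: {C, D, E}
read a: {A, C, D, E}
read c: {B, D, E}
read b: {C, D, E}
read b: {A, C, D, E}
read a: {A, C, D, E}
Final reachable set {A, C, D, E} has 4 states.

4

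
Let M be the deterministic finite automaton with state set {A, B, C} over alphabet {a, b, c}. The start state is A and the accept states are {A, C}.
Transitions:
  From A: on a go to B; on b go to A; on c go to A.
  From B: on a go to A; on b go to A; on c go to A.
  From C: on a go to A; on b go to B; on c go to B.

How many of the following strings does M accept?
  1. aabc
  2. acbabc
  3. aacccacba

2

aabc: accepted
acbabc: accepted
aacccacba: rejected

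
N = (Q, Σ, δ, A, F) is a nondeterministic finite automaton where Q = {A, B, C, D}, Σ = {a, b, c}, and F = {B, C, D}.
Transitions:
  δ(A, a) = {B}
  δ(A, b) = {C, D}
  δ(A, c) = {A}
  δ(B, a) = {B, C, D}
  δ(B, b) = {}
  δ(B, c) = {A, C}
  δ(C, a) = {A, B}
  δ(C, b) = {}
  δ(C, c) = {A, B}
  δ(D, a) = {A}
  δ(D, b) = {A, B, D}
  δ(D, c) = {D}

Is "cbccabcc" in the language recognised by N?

accepted

Start: {A}
read c: {A}
read b: {C, D}
read c: {A, B, D}
read c: {A, C, D}
read a: {A, B}
read b: {C, D}
read c: {A, B, D}
read c: {A, C, D}
Reachable ∩ accepting = {C, D} — nonempty.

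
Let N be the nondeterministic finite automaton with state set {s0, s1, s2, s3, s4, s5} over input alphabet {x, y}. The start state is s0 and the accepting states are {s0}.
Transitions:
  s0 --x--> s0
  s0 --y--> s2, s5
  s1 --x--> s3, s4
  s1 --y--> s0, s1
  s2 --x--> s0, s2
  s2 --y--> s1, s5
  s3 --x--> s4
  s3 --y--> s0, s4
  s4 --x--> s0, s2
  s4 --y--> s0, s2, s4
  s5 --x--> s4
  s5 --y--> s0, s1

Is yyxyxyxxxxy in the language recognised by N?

rejected

Start: {s0}
read y: {s2, s5}
read y: {s0, s1, s5}
read x: {s0, s3, s4}
read y: {s0, s2, s4, s5}
read x: {s0, s2, s4}
read y: {s0, s1, s2, s4, s5}
read x: {s0, s2, s3, s4}
read x: {s0, s2, s4}
read x: {s0, s2}
read x: {s0, s2}
read y: {s1, s2, s5}
Reachable ∩ accepting = {} — empty.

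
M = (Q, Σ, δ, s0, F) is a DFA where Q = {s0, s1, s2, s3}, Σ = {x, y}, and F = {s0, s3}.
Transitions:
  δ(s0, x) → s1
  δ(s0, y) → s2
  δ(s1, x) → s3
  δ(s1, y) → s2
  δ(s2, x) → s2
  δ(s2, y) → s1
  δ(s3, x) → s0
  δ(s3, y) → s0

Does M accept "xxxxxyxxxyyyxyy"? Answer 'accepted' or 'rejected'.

s0 --x--> s1
s1 --x--> s3
s3 --x--> s0
s0 --x--> s1
s1 --x--> s3
s3 --y--> s0
s0 --x--> s1
s1 --x--> s3
s3 --x--> s0
s0 --y--> s2
s2 --y--> s1
s1 --y--> s2
s2 --x--> s2
s2 --y--> s1
s1 --y--> s2
End in state s2, which is not an accepting state.

rejected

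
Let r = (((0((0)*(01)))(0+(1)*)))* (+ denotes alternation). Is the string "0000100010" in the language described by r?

yes

Split into 2 pieces 00001 · 00010; each matches ((0((0)*(01)))(0+(1)*)).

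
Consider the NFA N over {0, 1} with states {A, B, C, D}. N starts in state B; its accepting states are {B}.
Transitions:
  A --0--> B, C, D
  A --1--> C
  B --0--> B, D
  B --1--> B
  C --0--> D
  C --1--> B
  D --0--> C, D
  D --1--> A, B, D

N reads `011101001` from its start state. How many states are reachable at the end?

3

Start: {B}
read 0: {B, D}
read 1: {A, B, D}
read 1: {A, B, C, D}
read 1: {A, B, C, D}
read 0: {B, C, D}
read 1: {A, B, D}
read 0: {B, C, D}
read 0: {B, C, D}
read 1: {A, B, D}
Final reachable set {A, B, D} has 3 states.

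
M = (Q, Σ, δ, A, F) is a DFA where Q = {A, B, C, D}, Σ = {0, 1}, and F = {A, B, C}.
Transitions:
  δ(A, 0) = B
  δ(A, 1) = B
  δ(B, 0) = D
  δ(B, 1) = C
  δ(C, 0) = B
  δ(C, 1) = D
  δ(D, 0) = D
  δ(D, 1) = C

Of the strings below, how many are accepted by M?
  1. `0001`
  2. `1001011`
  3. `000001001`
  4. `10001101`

3

`0001`: accepted
`1001011`: rejected
`000001001`: accepted
`10001101`: accepted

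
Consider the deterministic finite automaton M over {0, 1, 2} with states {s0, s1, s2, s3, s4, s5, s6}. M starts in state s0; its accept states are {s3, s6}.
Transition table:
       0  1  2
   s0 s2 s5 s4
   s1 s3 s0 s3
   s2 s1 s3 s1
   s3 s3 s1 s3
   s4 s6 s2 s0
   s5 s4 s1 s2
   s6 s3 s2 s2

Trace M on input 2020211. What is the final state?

s0 --2--> s4
s4 --0--> s6
s6 --2--> s2
s2 --0--> s1
s1 --2--> s3
s3 --1--> s1
s1 --1--> s0

s0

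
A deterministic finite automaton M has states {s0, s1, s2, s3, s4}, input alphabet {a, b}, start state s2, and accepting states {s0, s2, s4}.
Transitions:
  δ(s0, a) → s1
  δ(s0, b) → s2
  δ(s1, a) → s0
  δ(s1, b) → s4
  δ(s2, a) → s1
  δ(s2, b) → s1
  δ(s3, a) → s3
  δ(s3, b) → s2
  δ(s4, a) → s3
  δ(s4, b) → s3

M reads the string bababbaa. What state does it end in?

s2 --b--> s1
s1 --a--> s0
s0 --b--> s2
s2 --a--> s1
s1 --b--> s4
s4 --b--> s3
s3 --a--> s3
s3 --a--> s3

s3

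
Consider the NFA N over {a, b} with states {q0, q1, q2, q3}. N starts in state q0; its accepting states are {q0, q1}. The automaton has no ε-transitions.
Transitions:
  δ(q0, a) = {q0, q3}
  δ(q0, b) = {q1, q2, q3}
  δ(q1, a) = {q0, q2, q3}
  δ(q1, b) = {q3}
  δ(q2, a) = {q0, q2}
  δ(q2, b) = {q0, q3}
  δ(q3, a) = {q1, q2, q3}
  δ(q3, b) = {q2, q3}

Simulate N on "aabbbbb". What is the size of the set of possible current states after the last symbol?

Start: {q0}
read a: {q0, q3}
read a: {q0, q1, q2, q3}
read b: {q0, q1, q2, q3}
read b: {q0, q1, q2, q3}
read b: {q0, q1, q2, q3}
read b: {q0, q1, q2, q3}
read b: {q0, q1, q2, q3}
Final reachable set {q0, q1, q2, q3} has 4 states.

4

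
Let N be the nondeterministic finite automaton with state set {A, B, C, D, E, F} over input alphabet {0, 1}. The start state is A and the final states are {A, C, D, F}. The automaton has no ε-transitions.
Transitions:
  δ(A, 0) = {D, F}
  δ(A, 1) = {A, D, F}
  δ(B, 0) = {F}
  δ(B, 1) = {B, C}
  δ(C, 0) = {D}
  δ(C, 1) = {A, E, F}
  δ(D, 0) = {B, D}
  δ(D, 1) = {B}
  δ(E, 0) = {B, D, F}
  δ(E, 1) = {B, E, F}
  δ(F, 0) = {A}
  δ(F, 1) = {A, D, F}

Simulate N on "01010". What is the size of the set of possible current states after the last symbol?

Start: {A}
read 0: {D, F}
read 1: {A, B, D, F}
read 0: {A, B, D, F}
read 1: {A, B, C, D, F}
read 0: {A, B, D, F}
Final reachable set {A, B, D, F} has 4 states.

4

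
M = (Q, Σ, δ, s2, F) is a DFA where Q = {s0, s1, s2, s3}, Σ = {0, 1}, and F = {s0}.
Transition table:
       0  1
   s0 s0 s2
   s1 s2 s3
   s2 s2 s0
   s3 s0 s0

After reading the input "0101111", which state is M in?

s2 --0--> s2
s2 --1--> s0
s0 --0--> s0
s0 --1--> s2
s2 --1--> s0
s0 --1--> s2
s2 --1--> s0

s0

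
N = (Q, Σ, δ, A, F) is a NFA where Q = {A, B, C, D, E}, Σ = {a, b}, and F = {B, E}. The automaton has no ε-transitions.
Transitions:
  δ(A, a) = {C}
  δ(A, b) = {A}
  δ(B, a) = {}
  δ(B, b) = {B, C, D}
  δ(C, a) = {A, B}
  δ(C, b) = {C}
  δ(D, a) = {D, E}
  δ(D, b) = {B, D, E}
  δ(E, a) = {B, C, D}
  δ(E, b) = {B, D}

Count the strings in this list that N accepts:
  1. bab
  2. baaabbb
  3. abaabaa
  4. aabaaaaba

bab: rejected
baaabbb: rejected
abaabaa: rejected
aabaaaaba: accepted

1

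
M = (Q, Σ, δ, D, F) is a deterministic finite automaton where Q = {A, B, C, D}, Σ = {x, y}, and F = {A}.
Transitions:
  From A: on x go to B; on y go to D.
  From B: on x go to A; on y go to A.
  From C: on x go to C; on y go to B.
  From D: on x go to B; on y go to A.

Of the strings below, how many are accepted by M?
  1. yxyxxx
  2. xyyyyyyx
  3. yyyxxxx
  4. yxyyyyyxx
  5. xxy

yxyxxx: rejected
xyyyyyyx: rejected
yyyxxxx: accepted
yxyyyyyxx: accepted
xxy: rejected

2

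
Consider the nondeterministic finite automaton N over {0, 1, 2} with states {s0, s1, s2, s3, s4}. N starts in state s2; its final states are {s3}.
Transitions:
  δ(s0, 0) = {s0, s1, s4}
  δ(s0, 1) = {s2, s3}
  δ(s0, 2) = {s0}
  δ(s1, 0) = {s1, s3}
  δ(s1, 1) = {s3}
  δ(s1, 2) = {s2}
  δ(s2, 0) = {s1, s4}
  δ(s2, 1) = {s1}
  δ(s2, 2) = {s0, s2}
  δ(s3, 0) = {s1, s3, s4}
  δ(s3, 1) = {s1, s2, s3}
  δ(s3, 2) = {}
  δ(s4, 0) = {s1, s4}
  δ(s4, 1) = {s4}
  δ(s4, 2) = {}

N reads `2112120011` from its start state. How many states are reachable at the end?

4

Start: {s2}
read 2: {s0, s2}
read 1: {s1, s2, s3}
read 1: {s1, s2, s3}
read 2: {s0, s2}
read 1: {s1, s2, s3}
read 2: {s0, s2}
read 0: {s0, s1, s4}
read 0: {s0, s1, s3, s4}
read 1: {s1, s2, s3, s4}
read 1: {s1, s2, s3, s4}
Final reachable set {s1, s2, s3, s4} has 4 states.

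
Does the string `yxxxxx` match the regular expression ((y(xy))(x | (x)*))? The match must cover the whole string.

no

No split of yxxxxx into u·v has (y(xy)) matching u and (x|(x)*) matching v.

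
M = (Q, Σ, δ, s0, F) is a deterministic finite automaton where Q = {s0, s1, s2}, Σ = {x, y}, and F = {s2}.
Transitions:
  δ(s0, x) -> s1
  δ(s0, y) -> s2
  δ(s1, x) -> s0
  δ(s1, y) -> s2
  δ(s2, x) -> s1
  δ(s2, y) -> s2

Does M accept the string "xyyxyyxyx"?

s0 --x--> s1
s1 --y--> s2
s2 --y--> s2
s2 --x--> s1
s1 --y--> s2
s2 --y--> s2
s2 --x--> s1
s1 --y--> s2
s2 --x--> s1
End in state s1, which is not an accepting state.

rejected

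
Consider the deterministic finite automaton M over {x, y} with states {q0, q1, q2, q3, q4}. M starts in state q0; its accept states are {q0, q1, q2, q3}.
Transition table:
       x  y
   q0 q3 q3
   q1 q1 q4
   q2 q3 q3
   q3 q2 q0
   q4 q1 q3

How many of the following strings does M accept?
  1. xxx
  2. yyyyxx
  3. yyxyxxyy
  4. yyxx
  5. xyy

5

xxx: accepted
yyyyxx: accepted
yyxyxxyy: accepted
yyxx: accepted
xyy: accepted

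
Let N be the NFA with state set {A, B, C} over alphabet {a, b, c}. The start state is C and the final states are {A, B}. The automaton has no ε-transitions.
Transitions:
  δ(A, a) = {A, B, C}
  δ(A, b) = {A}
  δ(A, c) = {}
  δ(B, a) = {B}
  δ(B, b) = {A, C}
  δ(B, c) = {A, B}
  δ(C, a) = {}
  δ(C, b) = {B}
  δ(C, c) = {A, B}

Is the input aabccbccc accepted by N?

rejected

Start: {C}
read a: {}
The reachable set is empty and stays empty for the remaining 8 symbols.
Reachable ∩ accepting = {} — empty.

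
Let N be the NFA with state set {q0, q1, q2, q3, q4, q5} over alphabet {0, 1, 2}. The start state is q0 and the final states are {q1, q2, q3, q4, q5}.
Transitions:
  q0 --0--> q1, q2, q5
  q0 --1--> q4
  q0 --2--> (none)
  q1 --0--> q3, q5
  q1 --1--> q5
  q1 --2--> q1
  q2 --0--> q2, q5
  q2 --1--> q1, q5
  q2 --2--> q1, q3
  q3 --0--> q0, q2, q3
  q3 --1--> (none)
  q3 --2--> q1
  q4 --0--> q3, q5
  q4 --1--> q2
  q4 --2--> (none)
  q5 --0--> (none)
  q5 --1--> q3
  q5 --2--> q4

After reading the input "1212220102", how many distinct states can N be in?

Start: {q0}
read 1: {q4}
read 2: {}
The reachable set is empty and stays empty for the remaining 8 symbols.
Final reachable set {} has 0 states.

0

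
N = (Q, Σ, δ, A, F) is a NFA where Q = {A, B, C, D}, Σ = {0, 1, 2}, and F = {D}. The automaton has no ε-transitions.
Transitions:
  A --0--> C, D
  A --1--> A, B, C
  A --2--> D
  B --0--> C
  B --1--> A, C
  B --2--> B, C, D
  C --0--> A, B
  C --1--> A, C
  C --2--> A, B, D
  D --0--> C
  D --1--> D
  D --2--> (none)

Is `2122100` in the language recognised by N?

rejected

Start: {A}
read 2: {D}
read 1: {D}
read 2: {}
The reachable set is empty and stays empty for the remaining 4 symbols.
Reachable ∩ accepting = {} — empty.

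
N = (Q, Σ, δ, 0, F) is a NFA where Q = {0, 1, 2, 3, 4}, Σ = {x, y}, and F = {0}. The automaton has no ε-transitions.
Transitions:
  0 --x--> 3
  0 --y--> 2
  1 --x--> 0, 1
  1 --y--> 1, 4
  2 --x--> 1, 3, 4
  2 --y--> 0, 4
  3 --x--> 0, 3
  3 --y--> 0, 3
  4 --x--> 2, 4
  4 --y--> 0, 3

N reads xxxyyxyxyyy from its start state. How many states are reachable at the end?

5

Start: {0}
read x: {3}
read x: {0, 3}
read x: {0, 3}
read y: {0, 2, 3}
read y: {0, 2, 3, 4}
read x: {0, 1, 2, 3, 4}
read y: {0, 1, 2, 3, 4}
read x: {0, 1, 2, 3, 4}
read y: {0, 1, 2, 3, 4}
read y: {0, 1, 2, 3, 4}
read y: {0, 1, 2, 3, 4}
Final reachable set {0, 1, 2, 3, 4} has 5 states.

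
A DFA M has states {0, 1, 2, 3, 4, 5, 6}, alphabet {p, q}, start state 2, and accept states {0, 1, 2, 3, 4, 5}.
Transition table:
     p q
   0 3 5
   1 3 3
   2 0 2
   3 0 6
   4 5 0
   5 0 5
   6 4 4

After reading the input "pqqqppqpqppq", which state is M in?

5

2 --p--> 0
0 --q--> 5
5 --q--> 5
5 --q--> 5
5 --p--> 0
0 --p--> 3
3 --q--> 6
6 --p--> 4
4 --q--> 0
0 --p--> 3
3 --p--> 0
0 --q--> 5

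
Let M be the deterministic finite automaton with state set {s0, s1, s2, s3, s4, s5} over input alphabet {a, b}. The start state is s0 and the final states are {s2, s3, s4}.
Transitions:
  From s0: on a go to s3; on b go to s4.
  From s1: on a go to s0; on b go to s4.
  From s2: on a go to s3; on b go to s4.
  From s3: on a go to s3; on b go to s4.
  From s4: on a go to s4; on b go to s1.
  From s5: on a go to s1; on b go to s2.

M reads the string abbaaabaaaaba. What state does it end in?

s0

s0 --a--> s3
s3 --b--> s4
s4 --b--> s1
s1 --a--> s0
s0 --a--> s3
s3 --a--> s3
s3 --b--> s4
s4 --a--> s4
s4 --a--> s4
s4 --a--> s4
s4 --a--> s4
s4 --b--> s1
s1 --a--> s0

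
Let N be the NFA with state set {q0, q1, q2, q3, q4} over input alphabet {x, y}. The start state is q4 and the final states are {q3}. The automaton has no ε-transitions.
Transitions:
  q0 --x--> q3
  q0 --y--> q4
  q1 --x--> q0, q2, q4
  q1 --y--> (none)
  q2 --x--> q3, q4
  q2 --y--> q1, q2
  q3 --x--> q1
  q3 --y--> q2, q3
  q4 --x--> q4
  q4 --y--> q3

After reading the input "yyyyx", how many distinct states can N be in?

5

Start: {q4}
read y: {q3}
read y: {q2, q3}
read y: {q1, q2, q3}
read y: {q1, q2, q3}
read x: {q0, q1, q2, q3, q4}
Final reachable set {q0, q1, q2, q3, q4} has 5 states.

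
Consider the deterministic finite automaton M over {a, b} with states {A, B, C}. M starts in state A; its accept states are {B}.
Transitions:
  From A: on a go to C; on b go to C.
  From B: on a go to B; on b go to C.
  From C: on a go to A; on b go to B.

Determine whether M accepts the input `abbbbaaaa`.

A --a--> C
C --b--> B
B --b--> C
C --b--> B
B --b--> C
C --a--> A
A --a--> C
C --a--> A
A --a--> C
End in state C, which is not an accepting state.

rejected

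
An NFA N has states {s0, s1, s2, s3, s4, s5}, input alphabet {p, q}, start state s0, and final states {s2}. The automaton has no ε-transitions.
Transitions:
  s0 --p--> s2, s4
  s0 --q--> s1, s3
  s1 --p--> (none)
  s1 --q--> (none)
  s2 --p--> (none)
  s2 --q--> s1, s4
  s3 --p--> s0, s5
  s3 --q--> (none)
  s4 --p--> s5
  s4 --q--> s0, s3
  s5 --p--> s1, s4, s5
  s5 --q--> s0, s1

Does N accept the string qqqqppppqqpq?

rejected

Start: {s0}
read q: {s1, s3}
read q: {}
The reachable set is empty and stays empty for the remaining 10 symbols.
Reachable ∩ accepting = {} — empty.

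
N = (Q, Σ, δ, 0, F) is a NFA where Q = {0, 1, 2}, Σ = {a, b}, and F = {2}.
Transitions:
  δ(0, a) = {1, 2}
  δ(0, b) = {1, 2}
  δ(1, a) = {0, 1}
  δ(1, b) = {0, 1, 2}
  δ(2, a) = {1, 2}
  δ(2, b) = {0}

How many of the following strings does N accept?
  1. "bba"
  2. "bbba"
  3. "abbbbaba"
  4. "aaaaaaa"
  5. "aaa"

"bba": accepted
"bbba": accepted
"abbbbaba": accepted
"aaaaaaa": accepted
"aaa": accepted

5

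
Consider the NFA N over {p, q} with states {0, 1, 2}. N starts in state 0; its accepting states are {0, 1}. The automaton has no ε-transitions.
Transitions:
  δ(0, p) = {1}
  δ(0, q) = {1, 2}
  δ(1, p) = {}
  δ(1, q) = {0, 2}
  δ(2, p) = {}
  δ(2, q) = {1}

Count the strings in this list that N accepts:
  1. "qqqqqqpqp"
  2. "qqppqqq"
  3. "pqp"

"qqqqqqpqp": accepted
"qqppqqq": rejected
"pqp": accepted

2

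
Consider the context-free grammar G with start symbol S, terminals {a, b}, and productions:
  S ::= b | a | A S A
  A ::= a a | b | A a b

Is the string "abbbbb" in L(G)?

no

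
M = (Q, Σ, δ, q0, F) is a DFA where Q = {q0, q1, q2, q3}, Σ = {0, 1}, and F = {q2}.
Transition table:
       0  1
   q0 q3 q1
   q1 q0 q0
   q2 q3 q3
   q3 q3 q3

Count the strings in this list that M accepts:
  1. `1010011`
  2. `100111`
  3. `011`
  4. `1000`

`1010011`: rejected
`100111`: rejected
`011`: rejected
`1000`: rejected

0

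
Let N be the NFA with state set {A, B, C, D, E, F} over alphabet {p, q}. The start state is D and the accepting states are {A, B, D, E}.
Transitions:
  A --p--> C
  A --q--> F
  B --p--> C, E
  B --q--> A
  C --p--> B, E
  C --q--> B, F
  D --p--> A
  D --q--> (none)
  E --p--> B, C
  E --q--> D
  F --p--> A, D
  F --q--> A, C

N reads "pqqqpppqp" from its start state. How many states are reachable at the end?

4

Start: {D}
read p: {A}
read q: {F}
read q: {A, C}
read q: {B, F}
read p: {A, C, D, E}
read p: {A, B, C, E}
read p: {B, C, E}
read q: {A, B, D, F}
read p: {A, C, D, E}
Final reachable set {A, C, D, E} has 4 states.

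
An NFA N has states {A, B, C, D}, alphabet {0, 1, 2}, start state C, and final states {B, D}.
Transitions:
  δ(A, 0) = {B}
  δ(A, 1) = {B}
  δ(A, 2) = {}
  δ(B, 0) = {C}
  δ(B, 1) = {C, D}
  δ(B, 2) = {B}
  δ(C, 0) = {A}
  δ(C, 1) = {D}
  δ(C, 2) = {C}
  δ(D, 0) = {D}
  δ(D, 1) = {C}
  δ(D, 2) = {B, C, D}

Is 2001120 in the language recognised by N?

Start: {C}
read 2: {C}
read 0: {A}
read 0: {B}
read 1: {C, D}
read 1: {C, D}
read 2: {B, C, D}
read 0: {A, C, D}
Reachable ∩ accepting = {D} — nonempty.

accepted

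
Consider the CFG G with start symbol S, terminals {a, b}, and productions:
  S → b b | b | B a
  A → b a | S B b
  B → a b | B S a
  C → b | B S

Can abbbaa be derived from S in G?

S ⇒ Ba ⇒ BSaa ⇒ abSaa ⇒ abbbaa

yes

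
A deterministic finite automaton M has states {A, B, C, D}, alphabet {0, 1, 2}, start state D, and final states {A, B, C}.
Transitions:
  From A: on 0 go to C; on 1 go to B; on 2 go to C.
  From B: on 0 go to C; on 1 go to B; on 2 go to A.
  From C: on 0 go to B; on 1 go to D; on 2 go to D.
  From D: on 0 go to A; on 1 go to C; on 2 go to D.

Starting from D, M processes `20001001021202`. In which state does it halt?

D --2--> D
D --0--> A
A --0--> C
C --0--> B
B --1--> B
B --0--> C
C --0--> B
B --1--> B
B --0--> C
C --2--> D
D --1--> C
C --2--> D
D --0--> A
A --2--> C

C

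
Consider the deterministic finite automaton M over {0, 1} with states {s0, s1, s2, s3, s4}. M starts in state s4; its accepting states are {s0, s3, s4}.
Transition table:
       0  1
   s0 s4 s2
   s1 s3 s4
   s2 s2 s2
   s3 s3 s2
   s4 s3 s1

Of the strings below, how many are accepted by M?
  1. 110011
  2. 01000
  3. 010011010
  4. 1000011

110011: rejected
01000: rejected
010011010: rejected
1000011: rejected

0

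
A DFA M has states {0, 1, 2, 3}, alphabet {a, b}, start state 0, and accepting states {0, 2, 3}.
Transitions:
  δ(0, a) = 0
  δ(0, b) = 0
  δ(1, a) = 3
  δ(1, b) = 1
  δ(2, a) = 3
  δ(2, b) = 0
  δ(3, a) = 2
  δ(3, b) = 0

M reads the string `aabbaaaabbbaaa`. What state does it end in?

0

0 --a--> 0
0 --a--> 0
0 --b--> 0
0 --b--> 0
0 --a--> 0
0 --a--> 0
0 --a--> 0
0 --a--> 0
0 --b--> 0
0 --b--> 0
0 --b--> 0
0 --a--> 0
0 --a--> 0
0 --a--> 0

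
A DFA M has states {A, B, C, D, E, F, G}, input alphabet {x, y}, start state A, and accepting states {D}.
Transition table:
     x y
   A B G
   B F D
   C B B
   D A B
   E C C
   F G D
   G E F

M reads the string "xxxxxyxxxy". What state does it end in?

C

A --x--> B
B --x--> F
F --x--> G
G --x--> E
E --x--> C
C --y--> B
B --x--> F
F --x--> G
G --x--> E
E --y--> C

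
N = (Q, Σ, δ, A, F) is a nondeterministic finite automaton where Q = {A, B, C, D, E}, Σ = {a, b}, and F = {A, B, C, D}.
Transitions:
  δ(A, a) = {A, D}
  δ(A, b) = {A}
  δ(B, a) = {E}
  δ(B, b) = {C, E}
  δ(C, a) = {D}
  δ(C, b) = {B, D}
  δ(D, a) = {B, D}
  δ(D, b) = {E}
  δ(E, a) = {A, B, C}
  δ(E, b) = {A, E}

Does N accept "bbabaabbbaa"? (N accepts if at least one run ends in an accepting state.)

accepted

Start: {A}
read b: {A}
read b: {A}
read a: {A, D}
read b: {A, E}
read a: {A, B, C, D}
read a: {A, B, D, E}
read b: {A, C, E}
read b: {A, B, D, E}
read b: {A, C, E}
read a: {A, B, C, D}
read a: {A, B, D, E}
Reachable ∩ accepting = {A, B, D} — nonempty.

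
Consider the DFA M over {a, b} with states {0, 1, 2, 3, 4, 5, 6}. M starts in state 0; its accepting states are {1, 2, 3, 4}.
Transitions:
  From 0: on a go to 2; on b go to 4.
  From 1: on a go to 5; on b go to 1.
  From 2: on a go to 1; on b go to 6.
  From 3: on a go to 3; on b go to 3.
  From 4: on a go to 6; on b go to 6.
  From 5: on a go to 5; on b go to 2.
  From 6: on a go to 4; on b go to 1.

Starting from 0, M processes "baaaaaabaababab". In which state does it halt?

0 --b--> 4
4 --a--> 6
6 --a--> 4
4 --a--> 6
6 --a--> 4
4 --a--> 6
6 --a--> 4
4 --b--> 6
6 --a--> 4
4 --a--> 6
6 --b--> 1
1 --a--> 5
5 --b--> 2
2 --a--> 1
1 --b--> 1

1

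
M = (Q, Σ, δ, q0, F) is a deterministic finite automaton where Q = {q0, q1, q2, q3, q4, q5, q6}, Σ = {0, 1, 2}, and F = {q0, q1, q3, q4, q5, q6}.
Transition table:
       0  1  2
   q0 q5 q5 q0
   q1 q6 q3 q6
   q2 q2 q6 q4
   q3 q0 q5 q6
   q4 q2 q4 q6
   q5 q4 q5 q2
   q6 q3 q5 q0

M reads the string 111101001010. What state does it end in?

q0 --1--> q5
q5 --1--> q5
q5 --1--> q5
q5 --1--> q5
q5 --0--> q4
q4 --1--> q4
q4 --0--> q2
q2 --0--> q2
q2 --1--> q6
q6 --0--> q3
q3 --1--> q5
q5 --0--> q4

q4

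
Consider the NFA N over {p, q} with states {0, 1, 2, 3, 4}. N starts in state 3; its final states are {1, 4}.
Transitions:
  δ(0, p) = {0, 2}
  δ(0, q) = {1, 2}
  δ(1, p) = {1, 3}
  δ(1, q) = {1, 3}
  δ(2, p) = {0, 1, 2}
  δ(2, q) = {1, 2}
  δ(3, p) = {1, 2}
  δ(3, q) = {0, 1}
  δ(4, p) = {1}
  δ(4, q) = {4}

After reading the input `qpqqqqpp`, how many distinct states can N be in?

4

Start: {3}
read q: {0, 1}
read p: {0, 1, 2, 3}
read q: {0, 1, 2, 3}
read q: {0, 1, 2, 3}
read q: {0, 1, 2, 3}
read q: {0, 1, 2, 3}
read p: {0, 1, 2, 3}
read p: {0, 1, 2, 3}
Final reachable set {0, 1, 2, 3} has 4 states.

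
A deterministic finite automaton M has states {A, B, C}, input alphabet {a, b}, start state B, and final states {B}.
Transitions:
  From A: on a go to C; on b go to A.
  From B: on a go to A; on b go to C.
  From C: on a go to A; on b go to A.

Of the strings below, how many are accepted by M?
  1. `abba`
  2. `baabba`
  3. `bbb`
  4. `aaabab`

0

`abba`: rejected
`baabba`: rejected
`bbb`: rejected
`aaabab`: rejected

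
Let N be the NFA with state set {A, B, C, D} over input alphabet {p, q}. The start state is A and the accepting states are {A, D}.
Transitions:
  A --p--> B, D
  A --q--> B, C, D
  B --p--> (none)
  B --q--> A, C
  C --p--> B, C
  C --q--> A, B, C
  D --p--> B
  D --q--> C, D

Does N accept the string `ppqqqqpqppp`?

Start: {A}
read p: {B, D}
read p: {B}
read q: {A, C}
read q: {A, B, C, D}
read q: {A, B, C, D}
read q: {A, B, C, D}
read p: {B, C, D}
read q: {A, B, C, D}
read p: {B, C, D}
read p: {B, C}
read p: {B, C}
Reachable ∩ accepting = {} — empty.

rejected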